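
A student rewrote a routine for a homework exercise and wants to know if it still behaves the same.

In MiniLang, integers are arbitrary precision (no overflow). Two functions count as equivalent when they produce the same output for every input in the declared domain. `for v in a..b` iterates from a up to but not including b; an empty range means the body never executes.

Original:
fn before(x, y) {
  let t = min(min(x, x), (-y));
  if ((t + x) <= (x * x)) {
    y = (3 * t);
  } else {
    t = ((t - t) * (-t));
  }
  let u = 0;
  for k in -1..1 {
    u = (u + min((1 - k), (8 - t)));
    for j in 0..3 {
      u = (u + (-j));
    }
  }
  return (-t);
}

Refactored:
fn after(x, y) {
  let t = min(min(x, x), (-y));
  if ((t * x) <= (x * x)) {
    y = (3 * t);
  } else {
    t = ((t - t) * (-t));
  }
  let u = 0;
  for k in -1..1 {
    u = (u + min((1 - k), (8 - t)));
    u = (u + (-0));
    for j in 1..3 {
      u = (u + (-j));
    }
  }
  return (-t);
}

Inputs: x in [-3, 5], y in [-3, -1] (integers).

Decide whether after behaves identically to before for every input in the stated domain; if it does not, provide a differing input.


Try x=1, y=-3.
before: t = 1; ((t + x) <= (x * x)) -> false; t = 0; u = 0; [k=-1]; u = 2; [j=0]; u = 2; [j=1]; u = 1; [j=2]; u = -1; [k=0]; u = 0; [j=0]; u = 0; [j=1]; u = -1; [j=2]; u = -3; return 0
after: t = 1; ((t * x) <= (x * x)) -> true; y = 3; u = 0; [k=-1]; u = 2; u = 2; [j=1]; u = 1; [j=2]; u = -1; [k=0]; u = 0; u = 0; [j=1]; u = -1; [j=2]; u = -3; return -1
0 != -1, so the rewrite changes behavior.
verdict: not equivalent; witness: x=1, y=-3


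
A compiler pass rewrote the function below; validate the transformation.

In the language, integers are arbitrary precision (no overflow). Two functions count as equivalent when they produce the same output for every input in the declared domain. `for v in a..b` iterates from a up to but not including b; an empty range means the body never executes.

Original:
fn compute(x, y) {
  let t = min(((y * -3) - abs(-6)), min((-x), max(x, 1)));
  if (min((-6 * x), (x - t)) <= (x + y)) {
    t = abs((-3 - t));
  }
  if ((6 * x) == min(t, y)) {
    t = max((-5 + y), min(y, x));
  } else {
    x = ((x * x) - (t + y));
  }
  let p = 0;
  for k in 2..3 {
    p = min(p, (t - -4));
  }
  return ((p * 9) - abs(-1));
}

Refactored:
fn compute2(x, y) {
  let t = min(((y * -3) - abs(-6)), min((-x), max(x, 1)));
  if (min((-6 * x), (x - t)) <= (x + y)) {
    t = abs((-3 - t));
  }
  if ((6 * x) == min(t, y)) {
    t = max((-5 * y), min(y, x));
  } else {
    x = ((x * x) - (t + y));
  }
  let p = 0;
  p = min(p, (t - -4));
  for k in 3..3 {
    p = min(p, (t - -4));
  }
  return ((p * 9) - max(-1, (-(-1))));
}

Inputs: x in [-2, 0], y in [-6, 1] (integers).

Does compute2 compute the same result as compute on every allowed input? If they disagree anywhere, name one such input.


Try x=-1, y=-6.
compute: t = 1; (min((-6 * x), (x - t)) <= (x + y)) -> false; ((6 * x) == min(t, y)) -> true; t = -6; p = 0; [k=2]; p = -2; return -19
compute2: t = 1; (min((-6 * x), (x - t)) <= (x + y)) -> false; ((6 * x) == min(t, y)) -> true; t = 30; p = 0; p = 0; the k loop: no iterations; return -1
-19 vs -1 — the two versions disagree here.
verdict: not equivalent; witness: x=-1, y=-6


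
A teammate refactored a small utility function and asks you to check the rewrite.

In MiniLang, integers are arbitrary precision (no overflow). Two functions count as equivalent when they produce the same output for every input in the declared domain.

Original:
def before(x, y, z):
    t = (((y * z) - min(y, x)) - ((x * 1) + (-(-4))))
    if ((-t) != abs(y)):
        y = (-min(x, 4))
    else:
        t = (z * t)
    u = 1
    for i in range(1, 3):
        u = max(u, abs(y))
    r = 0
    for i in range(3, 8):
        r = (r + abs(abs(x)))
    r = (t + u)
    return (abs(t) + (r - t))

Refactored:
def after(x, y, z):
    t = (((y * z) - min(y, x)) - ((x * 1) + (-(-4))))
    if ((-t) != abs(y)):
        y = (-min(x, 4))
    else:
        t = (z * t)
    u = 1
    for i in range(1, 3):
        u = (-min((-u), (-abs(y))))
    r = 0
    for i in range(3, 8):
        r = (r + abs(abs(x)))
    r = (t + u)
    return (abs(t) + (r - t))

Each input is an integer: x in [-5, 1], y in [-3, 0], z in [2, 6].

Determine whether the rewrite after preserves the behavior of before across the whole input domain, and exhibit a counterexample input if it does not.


Behavior is preserved: although min/max/abs usage differs, the outputs never diverge.
One worked example (x=1, y=0, z=2) — before: t becomes -5; next ((-t) != abs(y)) evaluates to true; next y becomes -1; next u becomes 1; next at i=1:; next u becomes 1; next at i=2:; next u becomes 1; next r becomes 0; next at i=3:; next r becomes 1; next at i=4:; next r becomes 2; next at i=5:; next r becomes 3; next at i=6:; next r becomes 4; next at i=7:; next r becomes 5; next r becomes -4; next final value 6; after: t becomes -5; next ((-t) != abs(y)) evaluates to true; next y becomes -1; next u becomes 1; next at i=1:; next u becomes 1; next at i=2:; next u becomes 1; next r becomes 0; next at i=3:; next r becomes 1; next at i=4:; next r becomes 2; next at i=5:; next r becomes 3; next at i=6:; next r becomes 4; next at i=7:; next r becomes 5; next r becomes -4; next final value 6; agreement on 6.
Across all 140 domain points the two functions coincide.
verdict: equivalent


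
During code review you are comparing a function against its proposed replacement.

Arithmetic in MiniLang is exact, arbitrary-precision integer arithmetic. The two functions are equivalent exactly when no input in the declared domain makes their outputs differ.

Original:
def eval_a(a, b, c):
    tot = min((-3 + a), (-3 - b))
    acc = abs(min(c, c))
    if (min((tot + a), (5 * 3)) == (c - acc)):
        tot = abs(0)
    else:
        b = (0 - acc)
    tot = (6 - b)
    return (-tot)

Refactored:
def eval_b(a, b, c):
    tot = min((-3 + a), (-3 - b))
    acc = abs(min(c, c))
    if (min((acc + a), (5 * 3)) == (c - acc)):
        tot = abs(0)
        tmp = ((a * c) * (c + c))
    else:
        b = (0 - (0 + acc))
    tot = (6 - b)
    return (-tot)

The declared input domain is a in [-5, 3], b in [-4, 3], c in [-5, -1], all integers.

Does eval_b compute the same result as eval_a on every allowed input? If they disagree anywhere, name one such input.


There is a counterexample at a=-3, b=-4, c=-1: -7 on one side, -10 on the other.
eval_a: tot = -6; acc = 1; (min((tot + a), (5 * 3)) == (c - acc)) -> false; b = -1; tot = 7; return -7
eval_b: tot = -6; acc = 1; (min((acc + a), (5 * 3)) == (c - acc)) -> true; tot = 0; tmp = -6; tot = 10; return -10
verdict: not equivalent; witness: a=-3, b=-4, c=-1


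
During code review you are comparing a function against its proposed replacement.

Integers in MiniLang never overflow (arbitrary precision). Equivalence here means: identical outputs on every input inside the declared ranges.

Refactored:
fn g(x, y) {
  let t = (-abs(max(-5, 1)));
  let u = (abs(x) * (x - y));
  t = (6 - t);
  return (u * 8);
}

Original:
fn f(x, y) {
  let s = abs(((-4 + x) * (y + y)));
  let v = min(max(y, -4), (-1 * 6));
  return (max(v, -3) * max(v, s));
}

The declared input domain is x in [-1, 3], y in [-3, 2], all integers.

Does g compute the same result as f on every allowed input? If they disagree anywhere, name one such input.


Not equivalent: x=-1, y=-3 separates them (-90 vs 16).
f: s becomes 30; next v becomes -6; next final value -90
g: t becomes -1; next u becomes 2; next t becomes 7; next final value 16
verdict: not equivalent; witness: x=-1, y=-3


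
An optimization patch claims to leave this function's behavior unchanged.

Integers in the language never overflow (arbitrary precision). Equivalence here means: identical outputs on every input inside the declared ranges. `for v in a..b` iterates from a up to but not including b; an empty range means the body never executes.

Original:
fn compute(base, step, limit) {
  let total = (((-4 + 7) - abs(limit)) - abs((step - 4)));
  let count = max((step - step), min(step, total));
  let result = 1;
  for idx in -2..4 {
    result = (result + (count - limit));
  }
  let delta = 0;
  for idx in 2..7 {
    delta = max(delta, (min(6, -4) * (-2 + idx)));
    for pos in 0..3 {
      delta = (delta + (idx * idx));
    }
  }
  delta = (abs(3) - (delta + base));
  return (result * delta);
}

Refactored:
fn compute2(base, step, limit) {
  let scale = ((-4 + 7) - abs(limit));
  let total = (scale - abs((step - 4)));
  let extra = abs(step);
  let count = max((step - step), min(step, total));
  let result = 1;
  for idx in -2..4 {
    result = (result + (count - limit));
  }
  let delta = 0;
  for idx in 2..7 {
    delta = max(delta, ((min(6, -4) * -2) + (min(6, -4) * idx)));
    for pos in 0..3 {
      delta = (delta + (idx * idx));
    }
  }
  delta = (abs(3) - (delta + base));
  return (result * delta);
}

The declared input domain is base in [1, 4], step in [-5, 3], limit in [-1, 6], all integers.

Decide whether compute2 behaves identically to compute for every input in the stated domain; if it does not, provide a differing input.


Side by side, the visible changes include: arithmetic usage differs; also statement counts differ; also min/max/abs usage differs; also constant usage differs; also local variable names differ.
Spot check at base=3, step=-5, limit=0 — compute: total=-6, then count=0, then result=1, then (idx=-2), then result=1, then (idx=-1), then result=1, then (idx=0), then result=1, then (idx=1), then result=1, then (idx=2), then result=1, then (idx=3), then result=1, then delta=0, then (idx=2), then delta=0, then (pos=0), then delta=4, then (pos=1), then delta=8, then (pos=2), then delta=12, then (idx=3), then delta=12, then (pos=0), then delta=21, then (pos=1), then delta=30, then (pos=2), then delta=39, then (idx=4), then delta=39, then (pos=0), then delta=55, then (pos=1), then delta=71, then (pos=2), then delta=87, then (idx=5), then delta=87, then (pos=0), then delta=112, then (pos=1), then delta=137, then (pos=2), then delta=162, then (idx=6), then delta=162, then (pos=0), then delta=198, then (pos=1), then delta=234, then (pos=2), then delta=270, then delta=-270, then returns -270. compute2: scale=3, then total=-6, then extra=5, then count=0, then result=1, then (idx=-2), then result=1, then (idx=-1), then result=1, then (idx=0), then result=1, then (idx=1), then result=1, then (idx=2), then result=1, then (idx=3), then result=1, then delta=0, then (idx=2), then delta=0, then (pos=0), then delta=4, then (pos=1), then delta=8, then (pos=2), then delta=12, then (idx=3), then delta=12, then (pos=0), then delta=21, then (pos=1), then delta=30, then (pos=2), then delta=39, then (idx=4), then delta=39, then (pos=0), then delta=55, then (pos=1), then delta=71, then (pos=2), then delta=87, then (idx=5), then delta=87, then (pos=0), then delta=112, then (pos=1), then delta=137, then (pos=2), then delta=162, then (idx=6), then delta=162, then (pos=0), then delta=198, then (pos=1), then delta=234, then (pos=2), then delta=270, then delta=-270, then returns -270. Both give -270.
Every one of the 288 inputs gives matching results.
verdict: equivalent


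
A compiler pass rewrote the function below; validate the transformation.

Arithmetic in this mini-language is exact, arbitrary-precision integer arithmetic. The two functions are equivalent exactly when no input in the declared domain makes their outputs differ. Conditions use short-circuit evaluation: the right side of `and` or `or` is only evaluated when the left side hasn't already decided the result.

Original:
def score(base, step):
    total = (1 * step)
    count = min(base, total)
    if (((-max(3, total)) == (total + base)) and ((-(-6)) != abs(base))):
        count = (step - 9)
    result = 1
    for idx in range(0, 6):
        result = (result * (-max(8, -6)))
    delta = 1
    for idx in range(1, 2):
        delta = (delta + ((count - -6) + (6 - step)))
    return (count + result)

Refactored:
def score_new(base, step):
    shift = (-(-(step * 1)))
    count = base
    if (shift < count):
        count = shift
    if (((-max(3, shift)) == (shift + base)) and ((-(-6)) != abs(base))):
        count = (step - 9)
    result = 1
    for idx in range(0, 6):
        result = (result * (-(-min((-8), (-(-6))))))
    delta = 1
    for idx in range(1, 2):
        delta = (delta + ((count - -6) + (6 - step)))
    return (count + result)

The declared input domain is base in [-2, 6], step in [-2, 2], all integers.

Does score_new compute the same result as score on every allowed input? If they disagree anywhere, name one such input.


Although local variable names differ, plus statement counts differ, plus min/max/abs usage differs, plus branching structure differs, plus comparison usage differs, 45/45 inputs agree.
verdict: equivalent


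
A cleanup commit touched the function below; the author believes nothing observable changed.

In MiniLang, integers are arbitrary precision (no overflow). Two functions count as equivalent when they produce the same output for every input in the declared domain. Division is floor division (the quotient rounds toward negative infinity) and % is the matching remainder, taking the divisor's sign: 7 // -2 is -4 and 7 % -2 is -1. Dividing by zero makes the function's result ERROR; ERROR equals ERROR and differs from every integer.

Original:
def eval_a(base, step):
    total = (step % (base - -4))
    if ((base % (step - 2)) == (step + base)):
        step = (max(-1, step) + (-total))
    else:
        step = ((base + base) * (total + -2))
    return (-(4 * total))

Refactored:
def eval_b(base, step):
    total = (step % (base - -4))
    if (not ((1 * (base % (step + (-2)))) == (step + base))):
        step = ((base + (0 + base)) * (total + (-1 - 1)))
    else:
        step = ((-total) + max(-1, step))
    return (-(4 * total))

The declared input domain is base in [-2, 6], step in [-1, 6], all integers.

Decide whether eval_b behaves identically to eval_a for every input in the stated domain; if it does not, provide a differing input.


Equivalent — the differences include arithmetic usage differs; also constant usage differs; also boolean connective usage differs, yet no declared input distinguishes the two.
Spot check at base=2, step=0 — eval_a: total becomes 0; next ((base % (step - 2)) == (step + base)) evaluates to false; next step becomes -8; next final value 0. eval_b: total becomes 0; next (not ((1 * (base % (step + (-2)))) == (step + base))) evaluates to true; next step becomes -8; next final value 0. Both give 0.
An exhaustive pass over the 72 declared inputs shows identical outputs.
verdict: equivalent


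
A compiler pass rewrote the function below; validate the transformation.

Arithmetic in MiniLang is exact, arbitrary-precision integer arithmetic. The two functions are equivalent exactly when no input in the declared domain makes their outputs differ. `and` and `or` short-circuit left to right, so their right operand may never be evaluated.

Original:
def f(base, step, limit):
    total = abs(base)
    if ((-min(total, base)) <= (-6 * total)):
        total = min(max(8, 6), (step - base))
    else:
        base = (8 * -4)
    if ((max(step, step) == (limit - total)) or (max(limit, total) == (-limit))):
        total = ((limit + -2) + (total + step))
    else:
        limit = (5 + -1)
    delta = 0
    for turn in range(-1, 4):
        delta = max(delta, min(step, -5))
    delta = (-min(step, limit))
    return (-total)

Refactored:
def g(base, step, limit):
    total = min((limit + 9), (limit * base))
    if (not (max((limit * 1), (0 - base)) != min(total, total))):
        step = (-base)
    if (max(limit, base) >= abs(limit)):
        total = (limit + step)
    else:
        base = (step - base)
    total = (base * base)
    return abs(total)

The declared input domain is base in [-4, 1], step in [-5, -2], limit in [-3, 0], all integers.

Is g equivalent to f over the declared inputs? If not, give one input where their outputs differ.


The rewrite breaks on base=-4, step=-5, limit=-3, where the results are -4 and 1.
f: total becomes 4; next ((-min(total, base)) <= (-6 * total)) evaluates to false; next base becomes -32; next ((max(step, step) == (limit - total)) or (max(limit, total) == (-limit))) evaluates to false; next limit becomes 4; next delta becomes 0; next at turn=-1:; next delta becomes 0; next at turn=0:; next delta becomes 0; next at turn=1:; next delta becomes 0; next at turn=2:; next delta becomes 0; next at turn=3:; next delta becomes 0; next delta becomes 5; next final value -4
g: total becomes 6; next (not (max((limit * 1), (0 - base)) != min(total, total))) evaluates to false; next (max(limit, base) >= abs(limit)) evaluates to false; next base becomes -1; next total becomes 1; next final value 1
verdict: not equivalent; witness: base=-4, step=-5, limit=-3


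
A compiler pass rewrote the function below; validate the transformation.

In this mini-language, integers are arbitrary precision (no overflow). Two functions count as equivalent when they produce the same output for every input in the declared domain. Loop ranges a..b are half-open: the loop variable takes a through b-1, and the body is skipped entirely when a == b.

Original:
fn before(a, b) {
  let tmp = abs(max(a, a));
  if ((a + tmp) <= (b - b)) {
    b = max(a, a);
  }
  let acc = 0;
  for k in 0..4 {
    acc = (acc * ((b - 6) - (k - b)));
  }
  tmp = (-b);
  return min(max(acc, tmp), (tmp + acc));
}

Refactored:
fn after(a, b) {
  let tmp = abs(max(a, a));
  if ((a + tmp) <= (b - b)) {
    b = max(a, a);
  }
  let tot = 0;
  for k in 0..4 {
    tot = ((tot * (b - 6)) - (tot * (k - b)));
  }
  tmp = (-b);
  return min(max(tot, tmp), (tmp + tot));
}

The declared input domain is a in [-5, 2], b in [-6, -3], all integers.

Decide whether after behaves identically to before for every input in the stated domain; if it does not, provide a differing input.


Side by side, the visible changes include: local variable names differ, and arithmetic usage differs.
Tracing a=1, b=-5: before: tmp=1, then ((a + tmp) <= (b - b)) is false, then acc=0, then (k=0), then acc=0, then (k=1), then acc=0, then (k=2), then acc=0, then (k=3), then acc=0, then tmp=5, then returns 5 | after: tmp=1, then ((a + tmp) <= (b - b)) is false, then tot=0, then (k=0), then tot=0, then (k=1), then tot=0, then (k=2), then tot=0, then (k=3), then tot=0, then tmp=5, then returns 5 — matching result 5.
Across all 32 domain points the two functions coincide.
verdict: equivalent


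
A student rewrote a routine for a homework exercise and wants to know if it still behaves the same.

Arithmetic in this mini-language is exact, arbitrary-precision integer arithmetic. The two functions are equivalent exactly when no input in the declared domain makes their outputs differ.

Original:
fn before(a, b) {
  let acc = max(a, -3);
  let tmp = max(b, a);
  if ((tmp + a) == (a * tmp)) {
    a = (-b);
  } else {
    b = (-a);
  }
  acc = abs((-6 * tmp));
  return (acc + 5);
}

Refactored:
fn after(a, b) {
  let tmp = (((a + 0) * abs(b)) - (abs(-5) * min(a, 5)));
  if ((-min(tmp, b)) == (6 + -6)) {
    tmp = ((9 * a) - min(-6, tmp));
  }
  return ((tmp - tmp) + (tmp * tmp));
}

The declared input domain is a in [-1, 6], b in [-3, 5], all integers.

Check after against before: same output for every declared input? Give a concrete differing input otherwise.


a=-1, b=-3 yields 11 from before but 4 from after.
verdict: not equivalent; witness: a=-1, b=-3


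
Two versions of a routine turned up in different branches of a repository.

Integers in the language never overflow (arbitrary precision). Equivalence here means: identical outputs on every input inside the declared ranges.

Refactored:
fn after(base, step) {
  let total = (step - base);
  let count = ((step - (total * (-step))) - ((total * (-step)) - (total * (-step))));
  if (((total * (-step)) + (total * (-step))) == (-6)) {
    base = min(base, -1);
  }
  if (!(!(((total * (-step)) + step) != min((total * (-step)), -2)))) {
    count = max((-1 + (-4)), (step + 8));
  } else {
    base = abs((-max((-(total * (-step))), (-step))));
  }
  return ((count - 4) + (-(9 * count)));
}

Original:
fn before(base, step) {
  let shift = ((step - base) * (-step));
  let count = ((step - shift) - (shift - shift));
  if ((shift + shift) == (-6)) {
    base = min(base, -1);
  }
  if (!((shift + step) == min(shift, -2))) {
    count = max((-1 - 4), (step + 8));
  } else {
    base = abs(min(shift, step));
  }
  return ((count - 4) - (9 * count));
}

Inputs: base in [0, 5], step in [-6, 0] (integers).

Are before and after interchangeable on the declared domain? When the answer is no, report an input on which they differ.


Comparing the listings, the differences include: boolean connective usage differs, and arithmetic usage differs, and min/max/abs usage differs, and comparison usage differs, and local variable names differ.
Spot check at base=2, step=-6 — before: shift becomes -48; next count becomes 42; next ((shift + shift) == (-6)) evaluates to false; next (!((shift + step) == min(shift, -2))) evaluates to true; next count becomes 2; next final value -20. after: total becomes -8; next count becomes 42; next (((total * (-step)) + (total * (-step))) == (-6)) evaluates to false; next (!(!(((total * (-step)) + step) != min((total * (-step)), -2)))) evaluates to true; next count becomes 2; next final value -20. Both give -20.
Checked all 42 inputs in the declared domain: the outputs agree on every one.
verdict: equivalent


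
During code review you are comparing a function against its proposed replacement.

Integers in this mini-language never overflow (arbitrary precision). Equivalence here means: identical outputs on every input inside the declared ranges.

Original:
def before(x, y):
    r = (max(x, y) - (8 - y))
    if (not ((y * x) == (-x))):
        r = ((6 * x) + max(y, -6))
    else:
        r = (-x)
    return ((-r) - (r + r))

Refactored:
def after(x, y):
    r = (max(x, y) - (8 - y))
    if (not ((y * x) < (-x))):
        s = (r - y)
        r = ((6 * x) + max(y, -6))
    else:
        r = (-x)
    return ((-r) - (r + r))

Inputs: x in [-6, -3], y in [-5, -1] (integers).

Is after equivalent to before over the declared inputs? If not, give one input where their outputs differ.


Not equivalent: x=-6, y=-1 separates them (-18 vs 111).
before: r becomes -10; next (not ((y * x) == (-x))) evaluates to false; next r becomes 6; next final value -18
after: r becomes -10; next (not ((y * x) < (-x))) evaluates to true; next s becomes -9; next r becomes -37; next final value 111
verdict: not equivalent; witness: x=-6, y=-1


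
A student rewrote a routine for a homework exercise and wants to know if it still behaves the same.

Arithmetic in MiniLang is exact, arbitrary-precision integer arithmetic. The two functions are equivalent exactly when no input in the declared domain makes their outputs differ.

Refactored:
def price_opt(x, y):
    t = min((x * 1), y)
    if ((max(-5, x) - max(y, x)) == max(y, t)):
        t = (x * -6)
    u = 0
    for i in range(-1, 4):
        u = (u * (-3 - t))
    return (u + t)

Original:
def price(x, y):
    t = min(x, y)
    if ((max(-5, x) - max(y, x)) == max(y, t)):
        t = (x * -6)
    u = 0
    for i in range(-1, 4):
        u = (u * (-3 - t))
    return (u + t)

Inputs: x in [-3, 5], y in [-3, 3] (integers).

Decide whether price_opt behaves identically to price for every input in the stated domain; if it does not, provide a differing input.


Comparing the listings, the differences include: arithmetic usage differs; and constant usage differs.
Spot check at x=3, y=-3 — price: t=-3, then ((max(-5, x) - max(y, x)) == max(y, t)) is false, then u=0, then (i=-1), then u=0, then (i=0), then u=0, then (i=1), then u=0, then (i=2), then u=0, then (i=3), then u=0, then returns -3. price_opt: t=-3, then ((max(-5, x) - max(y, x)) == max(y, t)) is false, then u=0, then (i=-1), then u=0, then (i=0), then u=0, then (i=1), then u=0, then (i=2), then u=0, then (i=3), then u=0, then returns -3. Both give -3.
An exhaustive pass over the 63 declared inputs shows identical outputs.
verdict: equivalent


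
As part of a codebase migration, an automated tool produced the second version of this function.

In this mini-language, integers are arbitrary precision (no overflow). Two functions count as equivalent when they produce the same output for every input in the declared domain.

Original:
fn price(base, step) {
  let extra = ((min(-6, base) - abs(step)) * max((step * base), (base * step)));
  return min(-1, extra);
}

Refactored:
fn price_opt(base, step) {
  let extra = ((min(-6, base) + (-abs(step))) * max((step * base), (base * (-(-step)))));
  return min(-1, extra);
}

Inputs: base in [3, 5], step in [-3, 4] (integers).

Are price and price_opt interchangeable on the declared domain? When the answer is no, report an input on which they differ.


Differences: arithmetic usage differs — yet all 24 inputs agree.
verdict: equivalent


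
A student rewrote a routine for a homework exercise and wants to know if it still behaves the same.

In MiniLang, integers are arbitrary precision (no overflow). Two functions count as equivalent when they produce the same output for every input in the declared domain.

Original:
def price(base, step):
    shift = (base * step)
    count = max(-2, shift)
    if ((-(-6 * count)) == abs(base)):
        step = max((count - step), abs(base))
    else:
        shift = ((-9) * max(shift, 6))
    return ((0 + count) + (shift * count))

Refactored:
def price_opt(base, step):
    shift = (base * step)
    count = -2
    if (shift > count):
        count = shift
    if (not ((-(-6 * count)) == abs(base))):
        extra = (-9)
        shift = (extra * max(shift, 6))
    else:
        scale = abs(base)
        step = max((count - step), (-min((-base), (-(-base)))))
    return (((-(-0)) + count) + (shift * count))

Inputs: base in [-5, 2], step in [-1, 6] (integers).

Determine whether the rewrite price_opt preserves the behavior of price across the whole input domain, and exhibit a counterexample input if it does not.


The two versions differ — the changes include statement counts differ, comparison usage differs, boolean connective usage differs, min/max/abs usage differs, branching structure differs, local variable names differ.
One worked example (base=-3, step=2) — price: shift becomes -6; next count becomes -2; next ((-(-6 * count)) == abs(base)) evaluates to false; next shift becomes -54; next final value 106; price_opt: shift becomes -6; next count becomes -2; next (shift > count) evaluates to false; next (not ((-(-6 * count)) == abs(base))) evaluates to true; next extra becomes -9; next shift becomes -54; next final value 106; agreement on 106.
An exhaustive pass over the 64 declared inputs shows identical outputs.
verdict: equivalent


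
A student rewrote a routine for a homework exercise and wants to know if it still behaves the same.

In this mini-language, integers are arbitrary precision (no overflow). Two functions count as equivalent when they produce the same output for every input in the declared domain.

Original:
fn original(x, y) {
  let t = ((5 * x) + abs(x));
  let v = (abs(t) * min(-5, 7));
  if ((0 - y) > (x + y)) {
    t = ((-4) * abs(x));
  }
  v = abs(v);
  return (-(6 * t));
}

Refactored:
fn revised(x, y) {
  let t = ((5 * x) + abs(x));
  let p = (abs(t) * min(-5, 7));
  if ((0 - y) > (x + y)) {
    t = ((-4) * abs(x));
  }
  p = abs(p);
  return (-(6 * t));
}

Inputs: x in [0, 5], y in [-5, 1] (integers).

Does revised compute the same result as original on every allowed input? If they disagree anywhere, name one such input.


This is a faithful refactor — local variable names differ, but the computed results match everywhere.
Spot check at x=1, y=-2 — original: t = 6; v = -30; ((0 - y) > (x + y)) -> true; t = -4; v = 30; return 24. revised: t = 6; p = -30; ((0 - y) > (x + y)) -> true; t = -4; p = 30; return 24. Both give 24.
Checked all 42 inputs in the declared domain: the outputs agree on every one.
verdict: equivalent


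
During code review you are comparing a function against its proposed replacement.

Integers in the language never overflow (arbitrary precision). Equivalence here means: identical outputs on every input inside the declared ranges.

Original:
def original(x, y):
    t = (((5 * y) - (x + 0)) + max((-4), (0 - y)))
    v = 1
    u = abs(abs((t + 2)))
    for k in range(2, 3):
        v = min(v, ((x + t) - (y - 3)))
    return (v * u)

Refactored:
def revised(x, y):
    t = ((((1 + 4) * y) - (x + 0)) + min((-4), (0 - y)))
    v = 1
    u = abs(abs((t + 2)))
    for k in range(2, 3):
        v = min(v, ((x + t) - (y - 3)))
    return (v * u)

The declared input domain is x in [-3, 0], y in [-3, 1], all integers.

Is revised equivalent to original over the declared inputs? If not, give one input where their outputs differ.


Evaluate both at x=-3, y=-3.
original: t := -9 | v := 1 | u := 7 | iter k=2: | v := -6 | result -42
revised: t := -16 | v := 1 | u := 14 | iter k=2: | v := -13 | result -182
-42 against -182: the behavior changed.
verdict: not equivalent; witness: x=-3, y=-3


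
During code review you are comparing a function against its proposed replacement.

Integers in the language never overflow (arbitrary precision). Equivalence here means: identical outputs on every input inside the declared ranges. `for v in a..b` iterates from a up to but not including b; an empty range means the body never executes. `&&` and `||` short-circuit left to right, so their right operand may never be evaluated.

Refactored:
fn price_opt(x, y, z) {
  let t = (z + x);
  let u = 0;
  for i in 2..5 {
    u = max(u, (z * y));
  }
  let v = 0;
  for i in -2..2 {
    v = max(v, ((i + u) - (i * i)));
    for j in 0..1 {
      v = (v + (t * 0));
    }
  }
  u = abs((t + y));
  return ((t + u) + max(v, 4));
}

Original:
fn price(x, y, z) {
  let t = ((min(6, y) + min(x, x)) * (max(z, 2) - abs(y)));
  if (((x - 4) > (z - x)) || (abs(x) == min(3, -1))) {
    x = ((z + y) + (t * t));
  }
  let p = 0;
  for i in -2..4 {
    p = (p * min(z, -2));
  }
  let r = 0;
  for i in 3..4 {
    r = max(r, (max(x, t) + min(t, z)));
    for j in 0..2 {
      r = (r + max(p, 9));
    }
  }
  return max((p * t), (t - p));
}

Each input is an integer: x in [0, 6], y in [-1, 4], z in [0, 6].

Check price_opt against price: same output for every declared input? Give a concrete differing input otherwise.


Input x=0, y=-1, z=0: 0 from price versus 5 from price_opt.
verdict: not equivalent; witness: x=0, y=-1, z=0


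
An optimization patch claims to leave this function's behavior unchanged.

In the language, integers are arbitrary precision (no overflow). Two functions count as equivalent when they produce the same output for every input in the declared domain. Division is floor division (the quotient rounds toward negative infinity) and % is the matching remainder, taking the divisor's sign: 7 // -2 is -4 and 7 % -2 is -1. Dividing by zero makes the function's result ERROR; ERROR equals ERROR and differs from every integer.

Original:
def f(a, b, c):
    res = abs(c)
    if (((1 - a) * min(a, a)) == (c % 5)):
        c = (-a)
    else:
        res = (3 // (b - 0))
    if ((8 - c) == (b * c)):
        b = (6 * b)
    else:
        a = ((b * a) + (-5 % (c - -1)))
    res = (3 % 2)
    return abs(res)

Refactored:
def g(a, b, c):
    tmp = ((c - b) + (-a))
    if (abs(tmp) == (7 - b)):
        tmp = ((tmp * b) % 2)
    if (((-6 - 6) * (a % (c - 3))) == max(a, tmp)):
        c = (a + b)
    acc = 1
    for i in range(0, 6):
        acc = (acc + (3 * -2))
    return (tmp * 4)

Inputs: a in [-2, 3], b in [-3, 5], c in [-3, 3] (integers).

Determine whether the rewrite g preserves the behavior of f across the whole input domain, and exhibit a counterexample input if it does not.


Run the pair on a=-2, b=-3, c=-3.
f: res becomes 3; next (((1 - a) * min(a, a)) == (c % 5)) evaluates to false; next res becomes -1; next ((8 - c) == (b * c)) evaluates to false; next a becomes 5; next res becomes 1; next final value 1
g: tmp becomes 2; next (abs(tmp) == (7 - b)) evaluates to false; next (((-6 - 6) * (a % (c - 3))) == max(a, tmp)) evaluates to false; next acc becomes 1; next at i=0:; next acc becomes -5; next at i=1:; next acc becomes -11; next at i=2:; next acc becomes -17; next at i=3:; next acc becomes -23; next at i=4:; next acc becomes -29; next at i=5:; next acc becomes -35; next final value 8
1 vs 8 — the two versions disagree here.
verdict: not equivalent; witness: a=-2, b=-3, c=-3


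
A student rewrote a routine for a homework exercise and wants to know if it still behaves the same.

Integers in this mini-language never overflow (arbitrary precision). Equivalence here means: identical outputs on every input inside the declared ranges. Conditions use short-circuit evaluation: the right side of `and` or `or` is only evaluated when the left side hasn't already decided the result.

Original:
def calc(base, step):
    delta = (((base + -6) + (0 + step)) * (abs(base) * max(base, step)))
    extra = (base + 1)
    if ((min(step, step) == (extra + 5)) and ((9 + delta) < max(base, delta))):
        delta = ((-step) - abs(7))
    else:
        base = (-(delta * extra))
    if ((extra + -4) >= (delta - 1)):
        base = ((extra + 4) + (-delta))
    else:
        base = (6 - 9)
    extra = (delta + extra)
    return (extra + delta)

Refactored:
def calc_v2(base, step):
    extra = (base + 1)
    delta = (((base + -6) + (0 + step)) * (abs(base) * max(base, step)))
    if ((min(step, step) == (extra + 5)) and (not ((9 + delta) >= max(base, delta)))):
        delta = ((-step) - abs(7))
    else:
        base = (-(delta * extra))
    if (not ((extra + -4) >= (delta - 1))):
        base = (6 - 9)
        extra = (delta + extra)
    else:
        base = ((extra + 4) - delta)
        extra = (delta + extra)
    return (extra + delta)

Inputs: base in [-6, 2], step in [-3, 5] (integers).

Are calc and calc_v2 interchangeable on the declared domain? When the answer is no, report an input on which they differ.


Although boolean connective usage differs; also comparison usage differs; also statement counts differ; also arithmetic usage differs, 81/81 inputs agree.
verdict: equivalent


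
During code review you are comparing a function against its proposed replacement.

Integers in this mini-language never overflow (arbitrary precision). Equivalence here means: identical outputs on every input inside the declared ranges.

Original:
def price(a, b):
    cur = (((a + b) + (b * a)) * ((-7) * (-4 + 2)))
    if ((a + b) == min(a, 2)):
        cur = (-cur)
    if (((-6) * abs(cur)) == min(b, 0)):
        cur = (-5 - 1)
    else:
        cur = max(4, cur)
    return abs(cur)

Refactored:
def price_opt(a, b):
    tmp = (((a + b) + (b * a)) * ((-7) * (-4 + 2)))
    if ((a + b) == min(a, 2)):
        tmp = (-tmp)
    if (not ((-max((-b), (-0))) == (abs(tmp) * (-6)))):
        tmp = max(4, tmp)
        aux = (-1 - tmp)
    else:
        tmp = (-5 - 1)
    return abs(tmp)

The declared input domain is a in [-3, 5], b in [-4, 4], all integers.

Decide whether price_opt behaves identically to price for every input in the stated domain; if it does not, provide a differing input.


Reading the diff, among the changes: statement counts differ, boolean connective usage differs, arithmetic usage differs, local variable names differ, min/max/abs usage differs, constant usage differs.
One worked example (a=5, b=-4) — price: cur becomes -266; next ((a + b) == min(a, 2)) evaluates to false; next (((-6) * abs(cur)) == min(b, 0)) evaluates to false; next cur becomes 4; next final value 4; price_opt: tmp becomes -266; next ((a + b) == min(a, 2)) evaluates to false; next (not ((-max((-b), (-0))) == (abs(tmp) * (-6)))) evaluates to true; next tmp becomes 4; next aux becomes -5; next final value 4; agreement on 4.
An exhaustive pass over the 81 declared inputs shows identical outputs.
verdict: equivalent


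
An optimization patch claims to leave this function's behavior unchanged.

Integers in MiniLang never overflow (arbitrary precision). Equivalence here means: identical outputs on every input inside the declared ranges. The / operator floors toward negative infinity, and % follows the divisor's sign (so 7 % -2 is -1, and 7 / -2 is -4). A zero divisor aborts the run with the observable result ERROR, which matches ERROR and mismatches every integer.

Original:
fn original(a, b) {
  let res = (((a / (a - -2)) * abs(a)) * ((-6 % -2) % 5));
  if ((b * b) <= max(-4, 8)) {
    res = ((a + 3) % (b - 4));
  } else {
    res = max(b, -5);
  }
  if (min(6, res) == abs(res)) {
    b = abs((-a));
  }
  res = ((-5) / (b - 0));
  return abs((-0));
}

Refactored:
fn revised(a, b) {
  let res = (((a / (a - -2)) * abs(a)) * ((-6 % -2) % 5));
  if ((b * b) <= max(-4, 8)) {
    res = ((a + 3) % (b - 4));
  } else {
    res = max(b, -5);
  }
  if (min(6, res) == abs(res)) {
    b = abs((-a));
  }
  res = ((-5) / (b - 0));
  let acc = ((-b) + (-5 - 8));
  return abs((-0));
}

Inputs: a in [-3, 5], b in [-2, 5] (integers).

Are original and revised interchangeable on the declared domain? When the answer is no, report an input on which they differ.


Although statement counts differ, constant usage differs, local variable names differ, arithmetic usage differs, 72/72 inputs agree.
verdict: equivalent


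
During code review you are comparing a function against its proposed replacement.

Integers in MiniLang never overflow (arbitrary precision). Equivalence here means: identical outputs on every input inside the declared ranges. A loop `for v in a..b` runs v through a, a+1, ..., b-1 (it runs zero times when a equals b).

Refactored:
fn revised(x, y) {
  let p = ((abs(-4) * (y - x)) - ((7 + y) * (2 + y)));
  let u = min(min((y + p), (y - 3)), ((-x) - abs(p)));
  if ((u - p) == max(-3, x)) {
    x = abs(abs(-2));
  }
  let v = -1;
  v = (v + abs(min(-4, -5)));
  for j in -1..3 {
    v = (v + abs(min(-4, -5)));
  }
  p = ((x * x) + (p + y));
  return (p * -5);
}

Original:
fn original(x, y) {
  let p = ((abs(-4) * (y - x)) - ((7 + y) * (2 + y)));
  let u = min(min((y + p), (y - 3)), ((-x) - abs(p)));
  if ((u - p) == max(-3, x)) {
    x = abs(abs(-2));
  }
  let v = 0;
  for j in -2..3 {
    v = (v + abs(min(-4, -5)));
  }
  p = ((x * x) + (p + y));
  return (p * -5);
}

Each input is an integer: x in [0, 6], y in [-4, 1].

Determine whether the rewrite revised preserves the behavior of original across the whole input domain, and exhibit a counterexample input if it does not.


The suspicious edit (`0` became `-1`) never changes the result for any input inside the declared domain.
Spot check at x=4, y=1 — original: p := -36 | u := -40 | ((u - p) == max(-3, x)): false | v := 0 | iter j=-2: | v := 5 | iter j=-1: | v := 10 | iter j=0: | v := 15 | iter j=1: | v := 20 | iter j=2: | v := 25 | p := -19 | result 95. revised: p := -36 | u := -40 | ((u - p) == max(-3, x)): false | v := -1 | v := 4 | iter j=-1: | v := 9 | iter j=0: | v := 14 | iter j=1: | v := 19 | iter j=2: | v := 24 | p := -19 | result 95. Both give 95.
Sweeping the whole domain (42 inputs) finds no disagreement.
verdict: equivalent


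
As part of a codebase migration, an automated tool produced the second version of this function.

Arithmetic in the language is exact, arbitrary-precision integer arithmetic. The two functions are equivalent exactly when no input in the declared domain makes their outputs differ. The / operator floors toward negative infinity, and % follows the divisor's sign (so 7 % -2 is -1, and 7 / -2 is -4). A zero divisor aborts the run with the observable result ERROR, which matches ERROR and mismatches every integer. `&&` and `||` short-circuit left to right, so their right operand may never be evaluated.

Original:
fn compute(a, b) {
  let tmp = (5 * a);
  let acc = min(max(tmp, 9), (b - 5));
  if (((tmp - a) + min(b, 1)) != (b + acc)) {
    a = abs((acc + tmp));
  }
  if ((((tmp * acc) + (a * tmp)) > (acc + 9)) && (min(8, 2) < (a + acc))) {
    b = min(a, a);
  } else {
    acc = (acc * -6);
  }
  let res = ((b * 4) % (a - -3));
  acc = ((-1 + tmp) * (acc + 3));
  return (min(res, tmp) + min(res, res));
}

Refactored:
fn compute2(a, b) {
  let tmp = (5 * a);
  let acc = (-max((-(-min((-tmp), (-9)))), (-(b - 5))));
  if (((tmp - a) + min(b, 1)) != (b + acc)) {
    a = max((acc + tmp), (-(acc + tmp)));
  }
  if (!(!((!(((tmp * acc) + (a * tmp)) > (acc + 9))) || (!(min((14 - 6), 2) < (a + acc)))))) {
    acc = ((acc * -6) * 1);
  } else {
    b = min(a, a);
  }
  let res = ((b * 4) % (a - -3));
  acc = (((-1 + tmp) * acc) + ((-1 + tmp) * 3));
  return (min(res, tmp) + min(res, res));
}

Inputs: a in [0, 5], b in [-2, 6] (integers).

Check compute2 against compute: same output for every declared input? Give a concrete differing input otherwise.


The two are interchangeable: constant usage differs; boolean connective usage differs; min/max/abs usage differs; arithmetic usage differs, and every declared input agrees.
One worked example (a=0, b=1) — compute: tmp := 0 | acc := -4 | (((tmp - a) + min(b, 1)) != (b + acc)): true | a := 4 | ((((tmp * acc) + (a * tmp)) > (acc + 9)) && (min(8, 2) < (a + acc))): false | acc := 24 | res := 4 | acc := -27 | result 4; compute2: tmp := 0 | acc := -4 | (((tmp - a) + min(b, 1)) != (b + acc)): true | a := 4 | (!(!((!(((tmp * acc) + (a * tmp)) > (acc + 9))) || (!(min((14 - 6), 2) < (a + acc)))))): true | acc := 24 | res := 4 | acc := -27 | result 4; agreement on 4.
Sweeping the whole domain (54 inputs) finds no disagreement.
verdict: equivalent
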